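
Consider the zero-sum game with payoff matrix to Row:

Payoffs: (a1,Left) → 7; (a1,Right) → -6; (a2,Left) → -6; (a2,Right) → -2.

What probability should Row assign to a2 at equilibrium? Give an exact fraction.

13/17

Row minima: a1 → -6, a2 → -6; maximin = -6.
Column maxima: Left → 7, Right → -2; minimax = -2.
-6 ≠ -2, so there is no saddle point; optimal play is mixed.
Let Row play a1 with probability p. Expected payoff against Left: 7p + (-6)(1−p) = 13p − 6; against Right: (-6)p + (-2)(1−p) = −4p − 2.
Setting these equal: 13p − 6 = −4p − 2 ⇒ 17p = 4 ⇒ p = 4/17, and the value is (13)·(4/17) − 6 = -50/17.
For Column: with q = P(Left), equating a1's and a2's payoffs gives 13q − 6 = −4q − 2 ⇒ q = 4/17.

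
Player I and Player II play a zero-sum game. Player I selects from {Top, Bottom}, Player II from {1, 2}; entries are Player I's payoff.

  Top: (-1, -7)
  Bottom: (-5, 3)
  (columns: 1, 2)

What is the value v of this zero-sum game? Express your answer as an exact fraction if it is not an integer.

-19/7

Row minima: Top → -7, Bottom → -5; maximin = -5.
Column maxima: 1 → -1, 2 → 3; minimax = -1.
-5 ≠ -1, so there is no saddle point; optimal play is mixed.
Let Player I play Top with probability p. Expected payoff against 1: (-1)p + (-5)(1−p) = 4p − 5; against 2: (-7)p + 3(1−p) = −10p + 3.
Setting these equal: 4p − 5 = −10p + 3 ⇒ 14p = 8 ⇒ p = 4/7, and the value is (4)·(4/7) − 5 = -19/7.
For Player II: with q = P(1), equating Top's and Bottom's payoffs gives 6q − 7 = −8q + 3 ⇒ q = 5/7.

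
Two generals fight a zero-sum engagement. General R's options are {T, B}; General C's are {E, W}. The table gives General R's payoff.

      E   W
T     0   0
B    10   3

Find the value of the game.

3

Row minima: T → 0, B → 3; maximin = 3.
Column maxima: E → 10, W → 3; minimax = 3.
Since maximin = minimax = 3, there is a saddle point and the value is 3.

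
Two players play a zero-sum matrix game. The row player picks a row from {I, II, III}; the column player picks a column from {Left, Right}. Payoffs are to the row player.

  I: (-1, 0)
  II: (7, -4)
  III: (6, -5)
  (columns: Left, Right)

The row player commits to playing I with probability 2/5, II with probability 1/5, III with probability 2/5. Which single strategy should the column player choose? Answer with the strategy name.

If the column player plays Left, the row player's expected payoff is (2/5)·(-1) + (1/5)·7 + (2/5)·6 = 17/5.
If the column player plays Right, the row player's expected payoff is (2/5)·0 + (1/5)·(-4) + (2/5)·(-5) = -14/5.
The column player minimizes the row player's payoff; the smallest is -14/5, so the best response is Right.

Right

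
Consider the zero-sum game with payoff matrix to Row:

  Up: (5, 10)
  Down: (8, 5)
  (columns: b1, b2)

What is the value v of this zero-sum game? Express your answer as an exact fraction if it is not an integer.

55/8

Row minima: Up → 5, Down → 5; maximin = 5.
Column maxima: b1 → 8, b2 → 10; minimax = 8.
5 ≠ 8, so there is no saddle point; optimal play is mixed.
Let Row play Up with probability p. Expected payoff against b1: 5p + 8(1−p) = −3p + 8; against b2: 10p + 5(1−p) = 5p + 5.
Setting these equal: −3p + 8 = 5p + 5 ⇒ −8p = -3 ⇒ p = 3/8, and the value is (-3)·(3/8) + 8 = 55/8.
For Column: with q = P(b1), equating Up's and Down's payoffs gives −5q + 10 = 3q + 5 ⇒ q = 5/8.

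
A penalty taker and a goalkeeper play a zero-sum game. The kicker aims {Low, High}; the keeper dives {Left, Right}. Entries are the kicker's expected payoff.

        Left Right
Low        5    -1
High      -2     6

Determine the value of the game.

Row minima: Low → -1, High → -2; maximin = -1.
Column maxima: Left → 5, Right → 6; minimax = 5.
-1 ≠ 5, so there is no saddle point; optimal play is mixed.
Let the kicker play Low with probability p. Expected payoff against Left: 5p + (-2)(1−p) = 7p − 2; against Right: (-1)p + 6(1−p) = −7p + 6.
Setting these equal: 7p − 2 = −7p + 6 ⇒ 14p = 8 ⇒ p = 4/7, and the value is (7)·(4/7) − 2 = 2.
For the keeper: with q = P(Left), equating Low's and High's payoffs gives 6q − 1 = −8q + 6 ⇒ q = 1/2.

2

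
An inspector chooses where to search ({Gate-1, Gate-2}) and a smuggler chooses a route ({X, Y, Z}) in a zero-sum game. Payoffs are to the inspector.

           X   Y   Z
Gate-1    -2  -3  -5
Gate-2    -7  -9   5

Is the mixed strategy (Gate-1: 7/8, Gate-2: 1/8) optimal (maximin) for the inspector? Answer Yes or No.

Against X this mix gives (7/8)·(-2) + (1/8)·(-7) = -21/8.
Against Y this mix gives (7/8)·(-3) + (1/8)·(-9) = -15/4.
Against Z this mix gives (7/8)·(-5) + (1/8)·5 = -15/4.
All of the smuggler's active replies (Y, Z) yield -15/4, and no column does worse for the inspector. The mix makes the smuggler indifferent and guarantees -15/4, so it is optimal.

Yes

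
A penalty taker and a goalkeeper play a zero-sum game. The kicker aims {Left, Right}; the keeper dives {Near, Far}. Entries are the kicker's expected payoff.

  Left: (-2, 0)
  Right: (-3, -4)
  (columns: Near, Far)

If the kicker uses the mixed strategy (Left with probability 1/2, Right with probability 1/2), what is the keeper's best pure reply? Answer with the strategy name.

Near

If the keeper plays Near, the kicker's expected payoff is (1/2)·(-2) + (1/2)·(-3) = -5/2.
If the keeper plays Far, the kicker's expected payoff is (1/2)·0 + (1/2)·(-4) = -2.
The keeper minimizes the kicker's payoff; the smallest is -5/2, so the best response is Near.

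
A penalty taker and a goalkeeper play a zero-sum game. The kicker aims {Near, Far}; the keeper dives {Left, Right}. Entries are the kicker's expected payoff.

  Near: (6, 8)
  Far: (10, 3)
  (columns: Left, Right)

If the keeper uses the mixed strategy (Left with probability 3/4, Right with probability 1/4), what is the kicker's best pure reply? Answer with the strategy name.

Far

Expected payoff of Near: (3/4)·6 + (1/4)·8 = 13/2.
Expected payoff of Far: (3/4)·10 + (1/4)·3 = 33/4.
The largest is 33/4, so the kicker's best response is Far.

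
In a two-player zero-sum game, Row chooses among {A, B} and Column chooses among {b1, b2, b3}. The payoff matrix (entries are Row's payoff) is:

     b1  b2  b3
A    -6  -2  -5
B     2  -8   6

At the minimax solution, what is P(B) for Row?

Row minima: A → -6, B → -8; maximin = -6.
Column maxima: b1 → 2, b2 → -2, b3 → 6; minimax = -2.
-6 ≠ -2, so there is no saddle point; optimal play is mixed.
b3 is strictly dominated by b1 (it gives Row strictly more in every row), so Column never plays it.
On the remaining 2×2 (A, B vs b1, b2):
Let Row play A with probability p. Expected payoff against b1: (-6)p + 2(1−p) = −8p + 2; against b2: (-2)p + (-8)(1−p) = 6p − 8.
Setting these equal: −8p + 2 = 6p − 8 ⇒ −14p = -10 ⇒ p = 5/7, and the value is (-8)·(5/7) + 2 = -26/7.
For Column: with q = P(b1), equating A's and B's payoffs gives −4q − 2 = 10q − 8 ⇒ q = 3/7.

2/7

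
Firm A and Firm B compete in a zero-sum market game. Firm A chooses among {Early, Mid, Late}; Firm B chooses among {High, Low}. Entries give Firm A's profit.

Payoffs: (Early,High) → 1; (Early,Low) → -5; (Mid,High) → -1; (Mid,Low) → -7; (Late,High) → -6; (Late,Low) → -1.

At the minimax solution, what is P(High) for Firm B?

4/11

Row minima: Early → -5, Mid → -7, Late → -6; maximin = -5.
Column maxima: High → 1, Low → -1; minimax = -1.
-5 ≠ -1, so there is no saddle point; optimal play is mixed.
Mid is strictly dominated by Early, so Firm A never plays it.
On the remaining 2×2 (Early, Late vs High, Low):
Let Firm A play Early with probability p. Expected payoff against High: 1p + (-6)(1−p) = 7p − 6; against Low: (-5)p + (-1)(1−p) = −4p − 1.
Setting these equal: 7p − 6 = −4p − 1 ⇒ 11p = 5 ⇒ p = 5/11, and the value is (7)·(5/11) − 6 = -31/11.
For Firm B: with q = P(High), equating Early's and Late's payoffs gives 6q − 5 = −5q − 1 ⇒ q = 4/11.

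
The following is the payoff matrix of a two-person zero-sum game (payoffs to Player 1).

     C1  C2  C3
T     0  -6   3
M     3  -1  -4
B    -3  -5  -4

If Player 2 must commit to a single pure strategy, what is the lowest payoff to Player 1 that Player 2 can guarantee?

-1

Column maxima: C1 → 3, C2 → -1, C3 → 3.
The smallest of these is -1.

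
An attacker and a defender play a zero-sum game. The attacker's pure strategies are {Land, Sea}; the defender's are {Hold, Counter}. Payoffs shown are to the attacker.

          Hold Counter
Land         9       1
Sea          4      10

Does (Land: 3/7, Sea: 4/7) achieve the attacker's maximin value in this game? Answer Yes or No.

Yes

Against Hold this mix gives (3/7)·9 + (4/7)·4 = 43/7.
Against Counter this mix gives (3/7)·1 + (4/7)·10 = 43/7.
All of the defender's active replies (Hold, Counter) yield 43/7, and no column does worse for the attacker. The mix makes the defender indifferent and guarantees 43/7, so it is optimal.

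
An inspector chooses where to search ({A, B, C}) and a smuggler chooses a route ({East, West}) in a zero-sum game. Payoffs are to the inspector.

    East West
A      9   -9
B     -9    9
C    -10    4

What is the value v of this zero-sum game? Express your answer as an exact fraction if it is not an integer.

0

Row minima: A → -9, B → -9, C → -10; maximin = -9.
Column maxima: East → 9, West → 9; minimax = 9.
-9 ≠ 9, so there is no saddle point; optimal play is mixed.
C is strictly dominated by B, so the inspector never plays it.
On the remaining 2×2 (A, B vs East, West):
Let the inspector play A with probability p. Expected payoff against East: 9p + (-9)(1−p) = 18p − 9; against West: (-9)p + 9(1−p) = −18p + 9.
Setting these equal: 18p − 9 = −18p + 9 ⇒ 36p = 18 ⇒ p = 1/2, and the value is (18)·(1/2) − 9 = 0.
For the smuggler: with q = P(East), equating A's and B's payoffs gives 18q − 9 = −18q + 9 ⇒ q = 1/2.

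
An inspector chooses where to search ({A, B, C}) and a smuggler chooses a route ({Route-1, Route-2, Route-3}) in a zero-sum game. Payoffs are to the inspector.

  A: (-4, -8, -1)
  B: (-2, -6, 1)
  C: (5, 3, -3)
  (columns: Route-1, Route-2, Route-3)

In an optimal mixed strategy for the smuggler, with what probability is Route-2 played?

4/13

Row minima: A → -8, B → -6, C → -3; maximin = -3.
Column maxima: Route-1 → 5, Route-2 → 3, Route-3 → 1; minimax = 1.
-3 ≠ 1, so there is no saddle point; optimal play is mixed.
A is strictly dominated by B, so the inspector never plays it.
Route-1 is strictly dominated by Route-2 (it gives the inspector strictly more in every row), so the smuggler never plays it.
On the remaining 2×2 (B, C vs Route-2, Route-3):
Let the inspector play B with probability p. Expected payoff against Route-2: (-6)p + 3(1−p) = −9p + 3; against Route-3: 1p + (-3)(1−p) = 4p − 3.
Setting these equal: −9p + 3 = 4p − 3 ⇒ −13p = -6 ⇒ p = 6/13, and the value is (-9)·(6/13) + 3 = -15/13.
For the smuggler: with q = P(Route-2), equating B's and C's payoffs gives −7q + 1 = 6q − 3 ⇒ q = 4/13.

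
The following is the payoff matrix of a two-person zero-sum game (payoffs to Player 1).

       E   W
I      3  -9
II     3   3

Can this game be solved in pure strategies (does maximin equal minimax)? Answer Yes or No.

Yes

Row minima: I → -9, II → 3; maximin = 3.
Column maxima: E → 3, W → 3; minimax = 3.
maximin = minimax = 3, so a saddle point exists.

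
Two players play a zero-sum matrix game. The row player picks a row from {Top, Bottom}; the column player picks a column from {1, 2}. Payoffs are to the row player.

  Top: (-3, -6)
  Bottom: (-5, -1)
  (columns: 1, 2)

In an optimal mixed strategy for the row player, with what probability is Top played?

Row minima: Top → -6, Bottom → -5; maximin = -5.
Column maxima: 1 → -3, 2 → -1; minimax = -3.
-5 ≠ -3, so there is no saddle point; optimal play is mixed.
Let the row player play Top with probability p. Expected payoff against 1: (-3)p + (-5)(1−p) = 2p − 5; against 2: (-6)p + (-1)(1−p) = −5p − 1.
Setting these equal: 2p − 5 = −5p − 1 ⇒ 7p = 4 ⇒ p = 4/7, and the value is (2)·(4/7) − 5 = -27/7.
For the column player: with q = P(1), equating Top's and Bottom's payoffs gives 3q − 6 = −4q − 1 ⇒ q = 5/7.

4/7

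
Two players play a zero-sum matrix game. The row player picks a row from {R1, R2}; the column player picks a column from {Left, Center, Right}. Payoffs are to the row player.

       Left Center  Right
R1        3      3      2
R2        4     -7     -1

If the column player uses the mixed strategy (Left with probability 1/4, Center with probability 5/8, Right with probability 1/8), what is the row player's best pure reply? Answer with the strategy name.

Expected payoff of R1: (1/4)·3 + (5/8)·3 + (1/8)·2 = 23/8.
Expected payoff of R2: (1/4)·4 + (5/8)·(-7) + (1/8)·(-1) = -7/2.
The largest is 23/8, so the row player's best response is R1.

R1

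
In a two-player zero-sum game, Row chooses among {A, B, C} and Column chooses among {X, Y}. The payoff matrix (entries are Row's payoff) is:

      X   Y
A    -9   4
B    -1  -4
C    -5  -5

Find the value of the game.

Row minima: A → -9, B → -4, C → -5; maximin = -4.
Column maxima: X → -1, Y → 4; minimax = -1.
-4 ≠ -1, so there is no saddle point; optimal play is mixed.
C is strictly dominated by B, so Row never plays it.
On the remaining 2×2 (A, B vs X, Y):
Let Row play A with probability p. Expected payoff against X: (-9)p + (-1)(1−p) = −8p − 1; against Y: 4p + (-4)(1−p) = 8p − 4.
Setting these equal: −8p − 1 = 8p − 4 ⇒ −16p = -3 ⇒ p = 3/16, and the value is (-8)·(3/16) − 1 = -5/2.
For Column: with q = P(X), equating A's and B's payoffs gives −13q + 4 = 3q − 4 ⇒ q = 1/2.

-5/2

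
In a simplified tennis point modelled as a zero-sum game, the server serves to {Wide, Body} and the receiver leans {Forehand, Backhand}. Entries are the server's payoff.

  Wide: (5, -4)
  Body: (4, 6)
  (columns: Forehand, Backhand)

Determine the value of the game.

Row minima: Wide → -4, Body → 4; maximin = 4.
Column maxima: Forehand → 5, Backhand → 6; minimax = 5.
4 ≠ 5, so there is no saddle point; optimal play is mixed.
Let the server play Wide with probability p. Expected payoff against Forehand: 5p + 4(1−p) = p + 4; against Backhand: (-4)p + 6(1−p) = −10p + 6.
Setting these equal: p + 4 = −10p + 6 ⇒ 11p = 2 ⇒ p = 2/11, and the value is (1)·(2/11) + 4 = 46/11.
For the receiver: with q = P(Forehand), equating Wide's and Body's payoffs gives 9q − 4 = −2q + 6 ⇒ q = 10/11.

46/11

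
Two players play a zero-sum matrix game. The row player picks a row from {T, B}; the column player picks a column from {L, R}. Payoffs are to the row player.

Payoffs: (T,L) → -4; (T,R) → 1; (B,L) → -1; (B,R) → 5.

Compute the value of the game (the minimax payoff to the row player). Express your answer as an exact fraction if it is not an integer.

Row minima: T → -4, B → -1; maximin = -1.
Column maxima: L → -1, R → 5; minimax = -1.
Since maximin = minimax = -1, there is a saddle point and the value is -1.

-1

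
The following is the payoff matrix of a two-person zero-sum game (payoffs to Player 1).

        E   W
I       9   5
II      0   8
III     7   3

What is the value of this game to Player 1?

Row minima: I → 5, II → 0, III → 3; maximin = 5.
Column maxima: E → 9, W → 8; minimax = 8.
5 ≠ 8, so there is no saddle point; optimal play is mixed.
III is strictly dominated by I, so Player 1 never plays it.
On the remaining 2×2 (I, II vs E, W):
Let Player 1 play I with probability p. Expected payoff against E: 9p + 0(1−p) = 9p; against W: 5p + 8(1−p) = −3p + 8.
Setting these equal: 9p = −3p + 8 ⇒ 12p = 8 ⇒ p = 2/3, and the value is (9)·(2/3) = 6.
For Player 2: with q = P(E), equating I's and II's payoffs gives 4q + 5 = −8q + 8 ⇒ q = 1/4.

6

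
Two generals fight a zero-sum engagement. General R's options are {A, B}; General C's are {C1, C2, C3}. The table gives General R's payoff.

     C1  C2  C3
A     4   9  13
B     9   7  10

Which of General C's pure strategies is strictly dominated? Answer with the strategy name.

C3

C1 holds General R's payoff strictly below C3 in every row: 4 < 13, 9 < 10.
So C3 is strictly dominated for General C.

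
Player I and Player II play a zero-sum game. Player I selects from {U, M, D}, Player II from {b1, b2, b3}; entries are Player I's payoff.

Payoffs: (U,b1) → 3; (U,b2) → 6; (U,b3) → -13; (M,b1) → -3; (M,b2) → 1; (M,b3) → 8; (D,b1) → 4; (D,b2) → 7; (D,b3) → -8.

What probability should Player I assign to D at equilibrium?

Row minima: U → -13, M → -3, D → -8; maximin = -3.
Column maxima: b1 → 4, b2 → 7, b3 → 8; minimax = 4.
-3 ≠ 4, so there is no saddle point; optimal play is mixed.
U is strictly dominated by D, so Player I never plays it.
b2 is strictly dominated by b1 (it gives Player I strictly more in every row), so Player II never plays it.
On the remaining 2×2 (M, D vs b1, b3):
Let Player I play M with probability p. Expected payoff against b1: (-3)p + 4(1−p) = −7p + 4; against b3: 8p + (-8)(1−p) = 16p − 8.
Setting these equal: −7p + 4 = 16p − 8 ⇒ −23p = -12 ⇒ p = 12/23, and the value is (-7)·(12/23) + 4 = 8/23.
For Player II: with q = P(b1), equating M's and D's payoffs gives −11q + 8 = 12q − 8 ⇒ q = 16/23.

11/23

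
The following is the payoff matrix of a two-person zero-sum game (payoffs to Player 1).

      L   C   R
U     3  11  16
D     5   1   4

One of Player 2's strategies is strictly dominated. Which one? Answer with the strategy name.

R

C holds Player 1's payoff strictly below R in every row: 11 < 16, 1 < 4.
So R is strictly dominated for Player 2.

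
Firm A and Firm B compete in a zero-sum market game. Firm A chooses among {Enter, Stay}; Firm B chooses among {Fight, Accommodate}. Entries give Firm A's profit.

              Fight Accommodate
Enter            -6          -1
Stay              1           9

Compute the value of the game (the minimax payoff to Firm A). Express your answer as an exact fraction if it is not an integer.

Row minima: Enter → -6, Stay → 1; maximin = 1.
Column maxima: Fight → 1, Accommodate → 9; minimax = 1.
Since maximin = minimax = 1, there is a saddle point and the value is 1.

1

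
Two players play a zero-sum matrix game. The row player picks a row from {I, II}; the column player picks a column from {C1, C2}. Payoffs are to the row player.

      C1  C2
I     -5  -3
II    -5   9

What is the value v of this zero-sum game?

-5

Row minima: I → -5, II → -5; maximin = -5.
Column maxima: C1 → -5, C2 → 9; minimax = -5.
Since maximin = minimax = -5, there is a saddle point and the value is -5.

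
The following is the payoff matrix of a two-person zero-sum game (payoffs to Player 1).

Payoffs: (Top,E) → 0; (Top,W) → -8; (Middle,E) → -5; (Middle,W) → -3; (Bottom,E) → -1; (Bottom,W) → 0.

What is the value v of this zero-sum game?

Row minima: Top → -8, Middle → -5, Bottom → -1; maximin = -1.
Column maxima: E → 0, W → 0; minimax = 0.
-1 ≠ 0, so there is no saddle point; optimal play is mixed.
Middle is strictly dominated by Bottom, so Player 1 never plays it.
On the remaining 2×2 (Top, Bottom vs E, W):
Let Player 1 play Top with probability p. Expected payoff against E: 0p + (-1)(1−p) = p − 1; against W: (-8)p + 0(1−p) = −8p.
Setting these equal: p − 1 = −8p ⇒ 9p = 1 ⇒ p = 1/9, and the value is (1)·(1/9) − 1 = -8/9.
For Player 2: with q = P(E), equating Top's and Bottom's payoffs gives 8q − 8 = −q ⇒ q = 8/9.

-8/9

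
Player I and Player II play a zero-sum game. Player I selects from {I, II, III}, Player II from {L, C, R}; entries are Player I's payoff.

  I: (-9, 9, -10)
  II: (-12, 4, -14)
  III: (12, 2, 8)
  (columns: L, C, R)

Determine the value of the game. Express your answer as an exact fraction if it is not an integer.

92/25

Row minima: I → -10, II → -14, III → 2; maximin = 2.
Column maxima: L → 12, C → 9, R → 8; minimax = 8.
2 ≠ 8, so there is no saddle point; optimal play is mixed.
II is strictly dominated by I, so Player I never plays it.
L is strictly dominated by R (it gives Player I strictly more in every row), so Player II never plays it.
On the remaining 2×2 (I, III vs C, R):
Let Player I play I with probability p. Expected payoff against C: 9p + 2(1−p) = 7p + 2; against R: (-10)p + 8(1−p) = −18p + 8.
Setting these equal: 7p + 2 = −18p + 8 ⇒ 25p = 6 ⇒ p = 6/25, and the value is (7)·(6/25) + 2 = 92/25.
For Player II: with q = P(C), equating I's and III's payoffs gives 19q − 10 = −6q + 8 ⇒ q = 18/25.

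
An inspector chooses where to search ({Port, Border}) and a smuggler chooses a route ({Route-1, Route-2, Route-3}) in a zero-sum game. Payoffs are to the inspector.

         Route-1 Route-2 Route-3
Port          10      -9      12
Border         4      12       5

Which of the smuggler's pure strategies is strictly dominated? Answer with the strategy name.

Route-1 holds the inspector's payoff strictly below Route-3 in every row: 10 < 12, 4 < 5.
So Route-3 is strictly dominated for the smuggler.

Route-3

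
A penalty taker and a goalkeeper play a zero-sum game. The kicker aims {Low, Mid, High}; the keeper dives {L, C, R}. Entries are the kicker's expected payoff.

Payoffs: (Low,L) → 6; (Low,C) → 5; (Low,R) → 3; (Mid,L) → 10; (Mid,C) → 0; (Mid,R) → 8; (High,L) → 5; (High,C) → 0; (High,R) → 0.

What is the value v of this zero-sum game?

Row minima: Low → 3, Mid → 0, High → 0; maximin = 3.
Column maxima: L → 10, C → 5, R → 8; minimax = 5.
3 ≠ 5, so there is no saddle point; optimal play is mixed.
High is strictly dominated by Low, so the kicker never plays it.
L is strictly dominated by C (it gives the kicker strictly more in every row), so the keeper never plays it.
On the remaining 2×2 (Low, Mid vs C, R):
Let the kicker play Low with probability p. Expected payoff against C: 5p + 0(1−p) = 5p; against R: 3p + 8(1−p) = −5p + 8.
Setting these equal: 5p = −5p + 8 ⇒ 10p = 8 ⇒ p = 4/5, and the value is (5)·(4/5) = 4.
For the keeper: with q = P(C), equating Low's and Mid's payoffs gives 2q + 3 = −8q + 8 ⇒ q = 1/2.

4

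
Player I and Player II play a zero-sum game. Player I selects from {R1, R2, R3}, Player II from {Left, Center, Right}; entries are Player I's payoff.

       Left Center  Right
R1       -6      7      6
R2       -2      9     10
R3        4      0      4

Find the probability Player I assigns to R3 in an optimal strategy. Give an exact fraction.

Row minima: R1 → -6, R2 → -2, R3 → 0; maximin = 0.
Column maxima: Left → 4, Center → 9, Right → 10; minimax = 4.
0 ≠ 4, so there is no saddle point; optimal play is mixed.
R1 is strictly dominated by R2, so Player I never plays it.
With R1 eliminated, Right is strictly dominated by Center (it gives Player I strictly more in every remaining row), so Player II never plays it.
On the remaining 2×2 (R2, R3 vs Left, Center):
Let Player I play R2 with probability p. Expected payoff against Left: (-2)p + 4(1−p) = −6p + 4; against Center: 9p + 0(1−p) = 9p.
Setting these equal: −6p + 4 = 9p ⇒ −15p = -4 ⇒ p = 4/15, and the value is (-6)·(4/15) + 4 = 12/5.
For Player II: with q = P(Left), equating R2's and R3's payoffs gives −11q + 9 = 4q ⇒ q = 3/5.

11/15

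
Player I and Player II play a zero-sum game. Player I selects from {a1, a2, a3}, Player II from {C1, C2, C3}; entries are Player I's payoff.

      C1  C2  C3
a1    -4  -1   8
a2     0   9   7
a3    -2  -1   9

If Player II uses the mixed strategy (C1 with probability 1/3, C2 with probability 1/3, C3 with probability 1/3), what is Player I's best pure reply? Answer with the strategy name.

a2

Expected payoff of a1: (1/3)·(-4) + (1/3)·(-1) + (1/3)·8 = 1.
Expected payoff of a2: (1/3)·0 + (1/3)·9 + (1/3)·7 = 16/3.
Expected payoff of a3: (1/3)·(-2) + (1/3)·(-1) + (1/3)·9 = 2.
The largest is 16/3, so Player I's best response is a2.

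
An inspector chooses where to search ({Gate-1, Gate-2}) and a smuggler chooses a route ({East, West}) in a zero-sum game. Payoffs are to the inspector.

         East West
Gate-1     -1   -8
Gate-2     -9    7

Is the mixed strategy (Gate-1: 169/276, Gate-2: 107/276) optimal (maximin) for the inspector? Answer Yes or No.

Against East this mix gives (169/276)·(-1) + (107/276)·(-9) = -283/69.
Against West this mix gives (169/276)·(-8) + (107/276)·7 = -201/92.
The smuggler will play East, holding the inspector to -283/69. Shifting weight toward the row that does better against East would raise this floor (the equalizing mix achieves -79/23 against both East and West), so the proposed strategy is not optimal.

No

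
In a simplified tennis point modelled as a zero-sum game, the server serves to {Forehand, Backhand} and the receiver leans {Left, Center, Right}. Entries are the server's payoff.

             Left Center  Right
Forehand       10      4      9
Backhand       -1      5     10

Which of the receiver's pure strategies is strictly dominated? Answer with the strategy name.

Center holds the server's payoff strictly below Right in every row: 4 < 9, 5 < 10.
So Right is strictly dominated for the receiver.

Right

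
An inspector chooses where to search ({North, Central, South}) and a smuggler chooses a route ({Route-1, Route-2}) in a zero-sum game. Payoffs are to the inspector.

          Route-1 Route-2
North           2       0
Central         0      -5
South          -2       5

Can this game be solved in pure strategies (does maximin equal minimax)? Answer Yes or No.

No

Row minima: North → 0, Central → -5, South → -2; maximin = 0.
Column maxima: Route-1 → 2, Route-2 → 5; minimax = 2.
0 ≠ 2, so no pure-strategy equilibrium exists.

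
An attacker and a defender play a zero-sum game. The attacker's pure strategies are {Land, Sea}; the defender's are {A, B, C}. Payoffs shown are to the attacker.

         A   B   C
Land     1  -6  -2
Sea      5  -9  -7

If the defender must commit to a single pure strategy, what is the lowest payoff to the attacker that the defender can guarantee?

Column maxima: A → 5, B → -6, C → -2.
The smallest of these is -6.

-6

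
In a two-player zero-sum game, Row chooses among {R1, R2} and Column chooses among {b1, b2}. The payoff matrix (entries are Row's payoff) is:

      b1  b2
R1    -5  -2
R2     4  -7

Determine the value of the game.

-43/14

Row minima: R1 → -5, R2 → -7; maximin = -5.
Column maxima: b1 → 4, b2 → -2; minimax = -2.
-5 ≠ -2, so there is no saddle point; optimal play is mixed.
Let Row play R1 with probability p. Expected payoff against b1: (-5)p + 4(1−p) = −9p + 4; against b2: (-2)p + (-7)(1−p) = 5p − 7.
Setting these equal: −9p + 4 = 5p − 7 ⇒ −14p = -11 ⇒ p = 11/14, and the value is (-9)·(11/14) + 4 = -43/14.
For Column: with q = P(b1), equating R1's and R2's payoffs gives −3q − 2 = 11q − 7 ⇒ q = 5/14.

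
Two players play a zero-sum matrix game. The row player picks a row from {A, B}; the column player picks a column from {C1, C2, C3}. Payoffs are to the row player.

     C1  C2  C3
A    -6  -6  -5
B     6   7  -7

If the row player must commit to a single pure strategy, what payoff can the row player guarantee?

Row minima: A → -6, B → -7.
The best of these is -6.

-6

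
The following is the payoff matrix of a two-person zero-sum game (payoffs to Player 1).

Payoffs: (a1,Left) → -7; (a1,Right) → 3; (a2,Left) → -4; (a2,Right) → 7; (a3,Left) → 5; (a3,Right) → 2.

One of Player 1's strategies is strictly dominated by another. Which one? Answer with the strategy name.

a2 gives a strictly higher payoff than a1 against every column: -4 > -7, 7 > 3.
So a1 is strictly dominated and Player 1 never plays it.

a1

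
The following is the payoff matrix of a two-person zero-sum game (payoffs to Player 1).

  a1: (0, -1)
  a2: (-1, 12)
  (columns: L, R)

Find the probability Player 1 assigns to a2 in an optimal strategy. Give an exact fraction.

Row minima: a1 → -1, a2 → -1; maximin = -1.
Column maxima: L → 0, R → 12; minimax = 0.
-1 ≠ 0, so there is no saddle point; optimal play is mixed.
Let Player 1 play a1 with probability p. Expected payoff against L: 0p + (-1)(1−p) = p − 1; against R: (-1)p + 12(1−p) = −13p + 12.
Setting these equal: p − 1 = −13p + 12 ⇒ 14p = 13 ⇒ p = 13/14, and the value is (1)·(13/14) − 1 = -1/14.
For Player 2: with q = P(L), equating a1's and a2's payoffs gives q − 1 = −13q + 12 ⇒ q = 13/14.

1/14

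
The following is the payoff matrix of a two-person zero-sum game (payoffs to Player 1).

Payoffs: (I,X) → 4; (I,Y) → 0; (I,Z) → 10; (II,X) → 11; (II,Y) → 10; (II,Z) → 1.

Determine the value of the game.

Row minima: I → 0, II → 1; maximin = 1.
Column maxima: X → 11, Y → 10, Z → 10; minimax = 10.
1 ≠ 10, so there is no saddle point; optimal play is mixed.
X is strictly dominated by Y (it gives Player 1 strictly more in every row), so Player 2 never plays it.
On the remaining 2×2 (I, II vs Y, Z):
Let Player 1 play I with probability p. Expected payoff against Y: 0p + 10(1−p) = −10p + 10; against Z: 10p + 1(1−p) = 9p + 1.
Setting these equal: −10p + 10 = 9p + 1 ⇒ −19p = -9 ⇒ p = 9/19, and the value is (-10)·(9/19) + 10 = 100/19.
For Player 2: with q = P(Y), equating I's and II's payoffs gives −10q + 10 = 9q + 1 ⇒ q = 9/19.

100/19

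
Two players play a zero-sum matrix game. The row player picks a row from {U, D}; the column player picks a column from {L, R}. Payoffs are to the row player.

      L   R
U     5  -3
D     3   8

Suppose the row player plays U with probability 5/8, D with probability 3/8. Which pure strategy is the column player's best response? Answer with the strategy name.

R

If the column player plays L, the row player's expected payoff is (5/8)·5 + (3/8)·3 = 17/4.
If the column player plays R, the row player's expected payoff is (5/8)·(-3) + (3/8)·8 = 9/8.
The column player minimizes the row player's payoff; the smallest is 9/8, so the best response is R.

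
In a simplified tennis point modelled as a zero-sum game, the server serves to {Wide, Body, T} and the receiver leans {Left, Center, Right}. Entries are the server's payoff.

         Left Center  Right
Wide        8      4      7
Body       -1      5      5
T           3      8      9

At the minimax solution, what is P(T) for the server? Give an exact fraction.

4/9

Row minima: Wide → 4, Body → -1, T → 3; maximin = 4.
Column maxima: Left → 8, Center → 8, Right → 9; minimax = 8.
4 ≠ 8, so there is no saddle point; optimal play is mixed.
Body is strictly dominated by T, so the server never plays it.
With Body eliminated, Right is strictly dominated by Center (it gives the server strictly more in every remaining row), so the receiver never plays it.
On the remaining 2×2 (Wide, T vs Left, Center):
Let the server play Wide with probability p. Expected payoff against Left: 8p + 3(1−p) = 5p + 3; against Center: 4p + 8(1−p) = −4p + 8.
Setting these equal: 5p + 3 = −4p + 8 ⇒ 9p = 5 ⇒ p = 5/9, and the value is (5)·(5/9) + 3 = 52/9.
For the receiver: with q = P(Left), equating Wide's and T's payoffs gives 4q + 4 = −5q + 8 ⇒ q = 4/9.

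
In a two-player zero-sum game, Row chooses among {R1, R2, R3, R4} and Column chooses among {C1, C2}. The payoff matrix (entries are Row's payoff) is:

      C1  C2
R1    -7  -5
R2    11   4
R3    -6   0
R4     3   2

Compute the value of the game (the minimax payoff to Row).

4

Row minima: R1 → -7, R2 → 4, R3 → -6, R4 → 2; maximin = 4.
Column maxima: C1 → 11, C2 → 4; minimax = 4.
Since maximin = minimax = 4, there is a saddle point and the value is 4.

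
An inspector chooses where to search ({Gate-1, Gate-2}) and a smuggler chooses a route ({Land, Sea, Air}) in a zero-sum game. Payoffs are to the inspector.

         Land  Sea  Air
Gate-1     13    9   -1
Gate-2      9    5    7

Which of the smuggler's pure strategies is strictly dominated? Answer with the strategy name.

Sea holds the inspector's payoff strictly below Land in every row: 9 < 13, 5 < 9.
So Land is strictly dominated for the smuggler.

Land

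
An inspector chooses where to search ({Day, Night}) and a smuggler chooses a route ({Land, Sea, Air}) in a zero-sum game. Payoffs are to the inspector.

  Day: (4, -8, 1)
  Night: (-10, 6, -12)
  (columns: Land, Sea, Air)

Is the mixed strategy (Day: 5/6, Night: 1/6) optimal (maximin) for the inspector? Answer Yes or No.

No

Against Land this mix gives (5/6)·4 + (1/6)·(-10) = 5/3.
Against Sea this mix gives (5/6)·(-8) + (1/6)·6 = -17/3.
Against Air this mix gives (5/6)·1 + (1/6)·(-12) = -7/6.
The smuggler will play Sea, holding the inspector to -17/3. Shifting weight toward the row that does better against Sea would raise this floor (the equalizing mix achieves -10/3 against both Sea and Air), so the proposed strategy is not optimal.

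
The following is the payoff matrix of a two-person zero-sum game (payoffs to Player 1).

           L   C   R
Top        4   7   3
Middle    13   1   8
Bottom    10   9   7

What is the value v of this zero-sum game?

Row minima: Top → 3, Middle → 1, Bottom → 7; maximin = 7.
Column maxima: L → 13, C → 9, R → 8; minimax = 8.
7 ≠ 8, so there is no saddle point; optimal play is mixed.
Top is strictly dominated by Bottom, so Player 1 never plays it.
With Top eliminated, L is strictly dominated by C (it gives Player 1 strictly more in every remaining row), so Player 2 never plays it.
On the remaining 2×2 (Middle, Bottom vs C, R):
Let Player 1 play Middle with probability p. Expected payoff against C: 1p + 9(1−p) = −8p + 9; against R: 8p + 7(1−p) = p + 7.
Setting these equal: −8p + 9 = p + 7 ⇒ −9p = -2 ⇒ p = 2/9, and the value is (-8)·(2/9) + 9 = 65/9.
For Player 2: with q = P(C), equating Middle's and Bottom's payoffs gives −7q + 8 = 2q + 7 ⇒ q = 1/9.

65/9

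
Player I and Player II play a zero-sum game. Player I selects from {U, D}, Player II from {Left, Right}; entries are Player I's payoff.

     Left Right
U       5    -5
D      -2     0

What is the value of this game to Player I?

Row minima: U → -5, D → -2; maximin = -2.
Column maxima: Left → 5, Right → 0; minimax = 0.
-2 ≠ 0, so there is no saddle point; optimal play is mixed.
Let Player I play U with probability p. Expected payoff against Left: 5p + (-2)(1−p) = 7p − 2; against Right: (-5)p + 0(1−p) = −5p.
Setting these equal: 7p − 2 = −5p ⇒ 12p = 2 ⇒ p = 1/6, and the value is (7)·(1/6) − 2 = -5/6.
For Player II: with q = P(Left), equating U's and D's payoffs gives 10q − 5 = −2q ⇒ q = 5/12.

-5/6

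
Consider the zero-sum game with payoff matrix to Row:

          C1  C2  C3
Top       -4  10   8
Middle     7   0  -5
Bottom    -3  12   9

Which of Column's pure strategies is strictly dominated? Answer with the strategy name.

C3 holds Row's payoff strictly below C2 in every row: 8 < 10, -5 < 0, 9 < 12.
So C2 is strictly dominated for Column.

C2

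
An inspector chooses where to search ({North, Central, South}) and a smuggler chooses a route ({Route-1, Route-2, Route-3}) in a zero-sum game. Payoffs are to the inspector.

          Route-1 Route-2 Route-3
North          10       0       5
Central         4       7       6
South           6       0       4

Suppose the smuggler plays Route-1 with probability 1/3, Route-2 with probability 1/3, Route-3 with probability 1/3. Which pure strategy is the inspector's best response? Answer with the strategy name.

Central

Expected payoff of North: (1/3)·10 + (1/3)·0 + (1/3)·5 = 5.
Expected payoff of Central: (1/3)·4 + (1/3)·7 + (1/3)·6 = 17/3.
Expected payoff of South: (1/3)·6 + (1/3)·0 + (1/3)·4 = 10/3.
The largest is 17/3, so the inspector's best response is Central.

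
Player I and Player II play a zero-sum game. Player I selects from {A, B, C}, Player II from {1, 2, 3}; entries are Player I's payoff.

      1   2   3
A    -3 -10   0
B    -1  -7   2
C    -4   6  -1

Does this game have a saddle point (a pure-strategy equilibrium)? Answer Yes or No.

Row minima: A → -10, B → -7, C → -4; maximin = -4.
Column maxima: 1 → -1, 2 → 6, 3 → 2; minimax = -1.
-4 ≠ -1, so no pure-strategy equilibrium exists.

No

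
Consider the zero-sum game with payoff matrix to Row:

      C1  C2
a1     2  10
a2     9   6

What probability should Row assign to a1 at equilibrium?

Row minima: a1 → 2, a2 → 6; maximin = 6.
Column maxima: C1 → 9, C2 → 10; minimax = 9.
6 ≠ 9, so there is no saddle point; optimal play is mixed.
Let Row play a1 with probability p. Expected payoff against C1: 2p + 9(1−p) = −7p + 9; against C2: 10p + 6(1−p) = 4p + 6.
Setting these equal: −7p + 9 = 4p + 6 ⇒ −11p = -3 ⇒ p = 3/11, and the value is (-7)·(3/11) + 9 = 78/11.
For Column: with q = P(C1), equating a1's and a2's payoffs gives −8q + 10 = 3q + 6 ⇒ q = 4/11.

3/11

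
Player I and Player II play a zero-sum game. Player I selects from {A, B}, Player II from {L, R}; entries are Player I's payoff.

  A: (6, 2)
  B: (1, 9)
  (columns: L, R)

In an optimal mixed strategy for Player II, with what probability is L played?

7/12

Row minima: A → 2, B → 1; maximin = 2.
Column maxima: L → 6, R → 9; minimax = 6.
2 ≠ 6, so there is no saddle point; optimal play is mixed.
Let Player I play A with probability p. Expected payoff against L: 6p + 1(1−p) = 5p + 1; against R: 2p + 9(1−p) = −7p + 9.
Setting these equal: 5p + 1 = −7p + 9 ⇒ 12p = 8 ⇒ p = 2/3, and the value is (5)·(2/3) + 1 = 13/3.
For Player II: with q = P(L), equating A's and B's payoffs gives 4q + 2 = −8q + 9 ⇒ q = 7/12.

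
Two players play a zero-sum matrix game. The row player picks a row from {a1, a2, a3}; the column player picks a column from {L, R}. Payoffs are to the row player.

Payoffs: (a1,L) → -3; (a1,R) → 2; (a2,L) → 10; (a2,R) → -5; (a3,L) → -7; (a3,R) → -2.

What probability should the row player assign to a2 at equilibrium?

1/4

Row minima: a1 → -3, a2 → -5, a3 → -7; maximin = -3.
Column maxima: L → 10, R → 2; minimax = 2.
-3 ≠ 2, so there is no saddle point; optimal play is mixed.
a3 is strictly dominated by a1, so the row player never plays it.
On the remaining 2×2 (a1, a2 vs L, R):
Let the row player play a1 with probability p. Expected payoff against L: (-3)p + 10(1−p) = −13p + 10; against R: 2p + (-5)(1−p) = 7p − 5.
Setting these equal: −13p + 10 = 7p − 5 ⇒ −20p = -15 ⇒ p = 3/4, and the value is (-13)·(3/4) + 10 = 1/4.
For the column player: with q = P(L), equating a1's and a2's payoffs gives −5q + 2 = 15q − 5 ⇒ q = 7/20.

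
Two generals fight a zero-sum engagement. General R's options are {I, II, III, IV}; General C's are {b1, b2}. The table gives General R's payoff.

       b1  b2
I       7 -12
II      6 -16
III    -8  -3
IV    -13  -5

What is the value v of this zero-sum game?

Row minima: I → -12, II → -16, III → -8, IV → -13; maximin = -8.
Column maxima: b1 → 7, b2 → -3; minimax = -3.
-8 ≠ -3, so there is no saddle point; optimal play is mixed.
II is strictly dominated by I, so General R never plays it.
IV is strictly dominated by III, so General R never plays it.
On the remaining 2×2 (I, III vs b1, b2):
Let General R play I with probability p. Expected payoff against b1: 7p + (-8)(1−p) = 15p − 8; against b2: (-12)p + (-3)(1−p) = −9p − 3.
Setting these equal: 15p − 8 = −9p − 3 ⇒ 24p = 5 ⇒ p = 5/24, and the value is (15)·(5/24) − 8 = -39/8.
For General C: with q = P(b1), equating I's and III's payoffs gives 19q − 12 = −5q − 3 ⇒ q = 3/8.

-39/8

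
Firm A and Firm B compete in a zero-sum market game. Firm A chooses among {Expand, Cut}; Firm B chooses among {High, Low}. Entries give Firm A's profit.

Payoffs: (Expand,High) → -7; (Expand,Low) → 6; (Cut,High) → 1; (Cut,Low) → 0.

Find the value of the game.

Row minima: Expand → -7, Cut → 0; maximin = 0.
Column maxima: High → 1, Low → 6; minimax = 1.
0 ≠ 1, so there is no saddle point; optimal play is mixed.
Let Firm A play Expand with probability p. Expected payoff against High: (-7)p + 1(1−p) = −8p + 1; against Low: 6p + 0(1−p) = 6p.
Setting these equal: −8p + 1 = 6p ⇒ −14p = -1 ⇒ p = 1/14, and the value is (-8)·(1/14) + 1 = 3/7.
For Firm B: with q = P(High), equating Expand's and Cut's payoffs gives −13q + 6 = q ⇒ q = 3/7.

3/7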